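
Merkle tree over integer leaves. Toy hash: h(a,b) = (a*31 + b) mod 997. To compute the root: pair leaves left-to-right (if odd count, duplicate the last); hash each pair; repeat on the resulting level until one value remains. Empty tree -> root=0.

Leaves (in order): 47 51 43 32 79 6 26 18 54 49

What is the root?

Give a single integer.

L0: [47, 51, 43, 32, 79, 6, 26, 18, 54, 49]
L1: h(47,51)=(47*31+51)%997=511 h(43,32)=(43*31+32)%997=368 h(79,6)=(79*31+6)%997=461 h(26,18)=(26*31+18)%997=824 h(54,49)=(54*31+49)%997=726 -> [511, 368, 461, 824, 726]
L2: h(511,368)=(511*31+368)%997=257 h(461,824)=(461*31+824)%997=160 h(726,726)=(726*31+726)%997=301 -> [257, 160, 301]
L3: h(257,160)=(257*31+160)%997=151 h(301,301)=(301*31+301)%997=659 -> [151, 659]
L4: h(151,659)=(151*31+659)%997=355 -> [355]

Answer: 355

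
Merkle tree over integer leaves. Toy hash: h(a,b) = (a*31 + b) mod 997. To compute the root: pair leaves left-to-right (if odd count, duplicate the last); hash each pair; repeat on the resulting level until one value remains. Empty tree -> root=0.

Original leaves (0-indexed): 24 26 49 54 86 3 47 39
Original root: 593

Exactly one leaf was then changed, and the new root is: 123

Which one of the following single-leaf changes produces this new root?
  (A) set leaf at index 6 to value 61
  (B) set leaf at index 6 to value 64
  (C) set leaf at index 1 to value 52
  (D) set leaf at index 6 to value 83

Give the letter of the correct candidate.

Original leaves: [24, 26, 49, 54, 86, 3, 47, 39]
Target new root: 123
Try each candidate change and compute the resulting root:
Candidate A: set leaf[6] = 61 -> leaves = [24, 26, 49, 54, 86, 3, 61, 39]
  L0: [24, 26, 49, 54, 86, 3, 61, 39]
  L1: h(24,26)=(24*31+26)%997=770 h(49,54)=(49*31+54)%997=576 h(86,3)=(86*31+3)%997=675 h(61,39)=(61*31+39)%997=933 -> [770, 576, 675, 933]
  L2: h(770,576)=(770*31+576)%997=518 h(675,933)=(675*31+933)%997=921 -> [518, 921]
  L3: h(518,921)=(518*31+921)%997=30 -> [30]
  root = 30 != target 123
Candidate B: set leaf[6] = 64 -> leaves = [24, 26, 49, 54, 86, 3, 64, 39]
  L0: [24, 26, 49, 54, 86, 3, 64, 39]
  L1: h(24,26)=(24*31+26)%997=770 h(49,54)=(49*31+54)%997=576 h(86,3)=(86*31+3)%997=675 h(64,39)=(64*31+39)%997=29 -> [770, 576, 675, 29]
  L2: h(770,576)=(770*31+576)%997=518 h(675,29)=(675*31+29)%997=17 -> [518, 17]
  L3: h(518,17)=(518*31+17)%997=123 -> [123]
  root = 123 == target 123  ** MATCH **
Candidate C: set leaf[1] = 52 -> leaves = [24, 52, 49, 54, 86, 3, 47, 39]
  L0: [24, 52, 49, 54, 86, 3, 47, 39]
  L1: h(24,52)=(24*31+52)%997=796 h(49,54)=(49*31+54)%997=576 h(86,3)=(86*31+3)%997=675 h(47,39)=(47*31+39)%997=499 -> [796, 576, 675, 499]
  L2: h(796,576)=(796*31+576)%997=327 h(675,499)=(675*31+499)%997=487 -> [327, 487]
  L3: h(327,487)=(327*31+487)%997=654 -> [654]
  root = 654 != target 123
Candidate D: set leaf[6] = 83 -> leaves = [24, 26, 49, 54, 86, 3, 83, 39]
  L0: [24, 26, 49, 54, 86, 3, 83, 39]
  L1: h(24,26)=(24*31+26)%997=770 h(49,54)=(49*31+54)%997=576 h(86,3)=(86*31+3)%997=675 h(83,39)=(83*31+39)%997=618 -> [770, 576, 675, 618]
  L2: h(770,576)=(770*31+576)%997=518 h(675,618)=(675*31+618)%997=606 -> [518, 606]
  L3: h(518,606)=(518*31+606)%997=712 -> [712]
  root = 712 != target 123
Candidate B produces the target root.

Answer: B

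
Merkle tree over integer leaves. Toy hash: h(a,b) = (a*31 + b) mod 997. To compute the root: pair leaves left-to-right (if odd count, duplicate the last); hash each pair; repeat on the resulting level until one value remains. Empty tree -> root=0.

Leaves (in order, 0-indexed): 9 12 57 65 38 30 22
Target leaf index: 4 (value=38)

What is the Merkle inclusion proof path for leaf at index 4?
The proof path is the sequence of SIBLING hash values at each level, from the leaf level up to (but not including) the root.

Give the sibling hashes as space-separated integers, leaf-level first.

Answer: 30 704 883

Derivation:
L0 (leaves): [9, 12, 57, 65, 38, 30, 22], target index=4
L1: h(9,12)=(9*31+12)%997=291 [pair 0] h(57,65)=(57*31+65)%997=835 [pair 1] h(38,30)=(38*31+30)%997=211 [pair 2] h(22,22)=(22*31+22)%997=704 [pair 3] -> [291, 835, 211, 704]
  Sibling for proof at L0: 30
L2: h(291,835)=(291*31+835)%997=883 [pair 0] h(211,704)=(211*31+704)%997=266 [pair 1] -> [883, 266]
  Sibling for proof at L1: 704
L3: h(883,266)=(883*31+266)%997=720 [pair 0] -> [720]
  Sibling for proof at L2: 883
Root: 720
Proof path (sibling hashes from leaf to root): [30, 704, 883]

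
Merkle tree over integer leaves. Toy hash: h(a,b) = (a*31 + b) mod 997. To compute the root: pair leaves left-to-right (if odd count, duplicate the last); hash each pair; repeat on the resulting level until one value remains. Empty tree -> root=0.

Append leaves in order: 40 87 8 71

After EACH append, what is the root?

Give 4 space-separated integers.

Answer: 40 330 516 579

Derivation:
After append 40 (leaves=[40]):
  L0: [40]
  root=40
After append 87 (leaves=[40, 87]):
  L0: [40, 87]
  L1: h(40,87)=(40*31+87)%997=330 -> [330]
  root=330
After append 8 (leaves=[40, 87, 8]):
  L0: [40, 87, 8]
  L1: h(40,87)=(40*31+87)%997=330 h(8,8)=(8*31+8)%997=256 -> [330, 256]
  L2: h(330,256)=(330*31+256)%997=516 -> [516]
  root=516
After append 71 (leaves=[40, 87, 8, 71]):
  L0: [40, 87, 8, 71]
  L1: h(40,87)=(40*31+87)%997=330 h(8,71)=(8*31+71)%997=319 -> [330, 319]
  L2: h(330,319)=(330*31+319)%997=579 -> [579]
  root=579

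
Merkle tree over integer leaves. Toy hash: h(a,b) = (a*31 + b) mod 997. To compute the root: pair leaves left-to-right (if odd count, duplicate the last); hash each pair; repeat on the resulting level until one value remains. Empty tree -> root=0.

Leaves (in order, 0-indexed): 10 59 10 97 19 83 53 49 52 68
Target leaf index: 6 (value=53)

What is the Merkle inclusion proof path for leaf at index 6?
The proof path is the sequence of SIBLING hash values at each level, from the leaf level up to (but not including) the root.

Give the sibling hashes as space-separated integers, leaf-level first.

L0 (leaves): [10, 59, 10, 97, 19, 83, 53, 49, 52, 68], target index=6
L1: h(10,59)=(10*31+59)%997=369 [pair 0] h(10,97)=(10*31+97)%997=407 [pair 1] h(19,83)=(19*31+83)%997=672 [pair 2] h(53,49)=(53*31+49)%997=695 [pair 3] h(52,68)=(52*31+68)%997=683 [pair 4] -> [369, 407, 672, 695, 683]
  Sibling for proof at L0: 49
L2: h(369,407)=(369*31+407)%997=879 [pair 0] h(672,695)=(672*31+695)%997=590 [pair 1] h(683,683)=(683*31+683)%997=919 [pair 2] -> [879, 590, 919]
  Sibling for proof at L1: 672
L3: h(879,590)=(879*31+590)%997=920 [pair 0] h(919,919)=(919*31+919)%997=495 [pair 1] -> [920, 495]
  Sibling for proof at L2: 879
L4: h(920,495)=(920*31+495)%997=102 [pair 0] -> [102]
  Sibling for proof at L3: 495
Root: 102
Proof path (sibling hashes from leaf to root): [49, 672, 879, 495]

Answer: 49 672 879 495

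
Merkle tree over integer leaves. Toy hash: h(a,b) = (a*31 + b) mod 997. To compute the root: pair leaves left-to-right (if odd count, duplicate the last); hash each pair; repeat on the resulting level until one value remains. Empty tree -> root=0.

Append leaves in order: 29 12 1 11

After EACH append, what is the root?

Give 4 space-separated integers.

Answer: 29 911 357 367

Derivation:
After append 29 (leaves=[29]):
  L0: [29]
  root=29
After append 12 (leaves=[29, 12]):
  L0: [29, 12]
  L1: h(29,12)=(29*31+12)%997=911 -> [911]
  root=911
After append 1 (leaves=[29, 12, 1]):
  L0: [29, 12, 1]
  L1: h(29,12)=(29*31+12)%997=911 h(1,1)=(1*31+1)%997=32 -> [911, 32]
  L2: h(911,32)=(911*31+32)%997=357 -> [357]
  root=357
After append 11 (leaves=[29, 12, 1, 11]):
  L0: [29, 12, 1, 11]
  L1: h(29,12)=(29*31+12)%997=911 h(1,11)=(1*31+11)%997=42 -> [911, 42]
  L2: h(911,42)=(911*31+42)%997=367 -> [367]
  root=367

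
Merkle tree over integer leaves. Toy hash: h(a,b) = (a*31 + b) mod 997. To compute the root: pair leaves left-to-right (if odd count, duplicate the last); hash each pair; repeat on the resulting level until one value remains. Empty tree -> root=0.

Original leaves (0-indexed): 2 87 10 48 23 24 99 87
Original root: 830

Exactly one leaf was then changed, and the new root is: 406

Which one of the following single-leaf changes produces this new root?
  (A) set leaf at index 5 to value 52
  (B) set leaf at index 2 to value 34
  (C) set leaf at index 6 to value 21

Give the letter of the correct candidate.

Answer: C

Derivation:
Original leaves: [2, 87, 10, 48, 23, 24, 99, 87]
Target new root: 406
Try each candidate change and compute the resulting root:
Candidate A: set leaf[5] = 52 -> leaves = [2, 87, 10, 48, 23, 52, 99, 87]
  L0: [2, 87, 10, 48, 23, 52, 99, 87]
  L1: h(2,87)=(2*31+87)%997=149 h(10,48)=(10*31+48)%997=358 h(23,52)=(23*31+52)%997=765 h(99,87)=(99*31+87)%997=165 -> [149, 358, 765, 165]
  L2: h(149,358)=(149*31+358)%997=989 h(765,165)=(765*31+165)%997=949 -> [989, 949]
  L3: h(989,949)=(989*31+949)%997=701 -> [701]
  root = 701 != target 406
Candidate B: set leaf[2] = 34 -> leaves = [2, 87, 34, 48, 23, 24, 99, 87]
  L0: [2, 87, 34, 48, 23, 24, 99, 87]
  L1: h(2,87)=(2*31+87)%997=149 h(34,48)=(34*31+48)%997=105 h(23,24)=(23*31+24)%997=737 h(99,87)=(99*31+87)%997=165 -> [149, 105, 737, 165]
  L2: h(149,105)=(149*31+105)%997=736 h(737,165)=(737*31+165)%997=81 -> [736, 81]
  L3: h(736,81)=(736*31+81)%997=963 -> [963]
  root = 963 != target 406
Candidate C: set leaf[6] = 21 -> leaves = [2, 87, 10, 48, 23, 24, 21, 87]
  L0: [2, 87, 10, 48, 23, 24, 21, 87]
  L1: h(2,87)=(2*31+87)%997=149 h(10,48)=(10*31+48)%997=358 h(23,24)=(23*31+24)%997=737 h(21,87)=(21*31+87)%997=738 -> [149, 358, 737, 738]
  L2: h(149,358)=(149*31+358)%997=989 h(737,738)=(737*31+738)%997=654 -> [989, 654]
  L3: h(989,654)=(989*31+654)%997=406 -> [406]
  root = 406 == target 406  ** MATCH **
Candidate C produces the target root.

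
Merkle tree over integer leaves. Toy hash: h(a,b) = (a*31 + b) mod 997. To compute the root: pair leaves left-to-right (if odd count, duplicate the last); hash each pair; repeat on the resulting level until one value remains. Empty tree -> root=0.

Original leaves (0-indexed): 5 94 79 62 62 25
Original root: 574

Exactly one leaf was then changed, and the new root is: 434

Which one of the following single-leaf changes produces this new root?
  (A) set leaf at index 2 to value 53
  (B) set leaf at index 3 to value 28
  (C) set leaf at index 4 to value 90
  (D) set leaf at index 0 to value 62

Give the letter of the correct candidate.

Answer: C

Derivation:
Original leaves: [5, 94, 79, 62, 62, 25]
Target new root: 434
Try each candidate change and compute the resulting root:
Candidate A: set leaf[2] = 53 -> leaves = [5, 94, 53, 62, 62, 25]
  L0: [5, 94, 53, 62, 62, 25]
  L1: h(5,94)=(5*31+94)%997=249 h(53,62)=(53*31+62)%997=708 h(62,25)=(62*31+25)%997=950 -> [249, 708, 950]
  L2: h(249,708)=(249*31+708)%997=451 h(950,950)=(950*31+950)%997=490 -> [451, 490]
  L3: h(451,490)=(451*31+490)%997=513 -> [513]
  root = 513 != target 434
Candidate B: set leaf[3] = 28 -> leaves = [5, 94, 79, 28, 62, 25]
  L0: [5, 94, 79, 28, 62, 25]
  L1: h(5,94)=(5*31+94)%997=249 h(79,28)=(79*31+28)%997=483 h(62,25)=(62*31+25)%997=950 -> [249, 483, 950]
  L2: h(249,483)=(249*31+483)%997=226 h(950,950)=(950*31+950)%997=490 -> [226, 490]
  L3: h(226,490)=(226*31+490)%997=517 -> [517]
  root = 517 != target 434
Candidate C: set leaf[4] = 90 -> leaves = [5, 94, 79, 62, 90, 25]
  L0: [5, 94, 79, 62, 90, 25]
  L1: h(5,94)=(5*31+94)%997=249 h(79,62)=(79*31+62)%997=517 h(90,25)=(90*31+25)%997=821 -> [249, 517, 821]
  L2: h(249,517)=(249*31+517)%997=260 h(821,821)=(821*31+821)%997=350 -> [260, 350]
  L3: h(260,350)=(260*31+350)%997=434 -> [434]
  root = 434 == target 434  ** MATCH **
Candidate D: set leaf[0] = 62 -> leaves = [62, 94, 79, 62, 62, 25]
  L0: [62, 94, 79, 62, 62, 25]
  L1: h(62,94)=(62*31+94)%997=22 h(79,62)=(79*31+62)%997=517 h(62,25)=(62*31+25)%997=950 -> [22, 517, 950]
  L2: h(22,517)=(22*31+517)%997=202 h(950,950)=(950*31+950)%997=490 -> [202, 490]
  L3: h(202,490)=(202*31+490)%997=770 -> [770]
  root = 770 != target 434
Candidate C produces the target root.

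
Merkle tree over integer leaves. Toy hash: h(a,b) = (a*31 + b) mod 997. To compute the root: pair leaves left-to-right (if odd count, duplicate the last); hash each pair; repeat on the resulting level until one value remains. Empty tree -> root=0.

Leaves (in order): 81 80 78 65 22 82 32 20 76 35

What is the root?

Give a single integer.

L0: [81, 80, 78, 65, 22, 82, 32, 20, 76, 35]
L1: h(81,80)=(81*31+80)%997=597 h(78,65)=(78*31+65)%997=489 h(22,82)=(22*31+82)%997=764 h(32,20)=(32*31+20)%997=15 h(76,35)=(76*31+35)%997=397 -> [597, 489, 764, 15, 397]
L2: h(597,489)=(597*31+489)%997=53 h(764,15)=(764*31+15)%997=768 h(397,397)=(397*31+397)%997=740 -> [53, 768, 740]
L3: h(53,768)=(53*31+768)%997=417 h(740,740)=(740*31+740)%997=749 -> [417, 749]
L4: h(417,749)=(417*31+749)%997=715 -> [715]

Answer: 715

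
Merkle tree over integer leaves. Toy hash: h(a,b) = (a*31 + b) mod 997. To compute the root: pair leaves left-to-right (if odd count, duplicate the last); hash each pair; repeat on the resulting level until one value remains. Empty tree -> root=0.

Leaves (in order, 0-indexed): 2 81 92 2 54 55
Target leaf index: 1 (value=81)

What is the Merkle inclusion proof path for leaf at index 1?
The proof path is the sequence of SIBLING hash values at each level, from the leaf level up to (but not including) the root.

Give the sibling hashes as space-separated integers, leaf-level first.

Answer: 2 860 493

Derivation:
L0 (leaves): [2, 81, 92, 2, 54, 55], target index=1
L1: h(2,81)=(2*31+81)%997=143 [pair 0] h(92,2)=(92*31+2)%997=860 [pair 1] h(54,55)=(54*31+55)%997=732 [pair 2] -> [143, 860, 732]
  Sibling for proof at L0: 2
L2: h(143,860)=(143*31+860)%997=308 [pair 0] h(732,732)=(732*31+732)%997=493 [pair 1] -> [308, 493]
  Sibling for proof at L1: 860
L3: h(308,493)=(308*31+493)%997=71 [pair 0] -> [71]
  Sibling for proof at L2: 493
Root: 71
Proof path (sibling hashes from leaf to root): [2, 860, 493]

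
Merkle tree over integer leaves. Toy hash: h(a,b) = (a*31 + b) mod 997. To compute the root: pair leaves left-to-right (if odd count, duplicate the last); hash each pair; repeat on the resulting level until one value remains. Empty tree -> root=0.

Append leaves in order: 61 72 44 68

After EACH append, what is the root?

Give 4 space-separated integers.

After append 61 (leaves=[61]):
  L0: [61]
  root=61
After append 72 (leaves=[61, 72]):
  L0: [61, 72]
  L1: h(61,72)=(61*31+72)%997=966 -> [966]
  root=966
After append 44 (leaves=[61, 72, 44]):
  L0: [61, 72, 44]
  L1: h(61,72)=(61*31+72)%997=966 h(44,44)=(44*31+44)%997=411 -> [966, 411]
  L2: h(966,411)=(966*31+411)%997=447 -> [447]
  root=447
After append 68 (leaves=[61, 72, 44, 68]):
  L0: [61, 72, 44, 68]
  L1: h(61,72)=(61*31+72)%997=966 h(44,68)=(44*31+68)%997=435 -> [966, 435]
  L2: h(966,435)=(966*31+435)%997=471 -> [471]
  root=471

Answer: 61 966 447 471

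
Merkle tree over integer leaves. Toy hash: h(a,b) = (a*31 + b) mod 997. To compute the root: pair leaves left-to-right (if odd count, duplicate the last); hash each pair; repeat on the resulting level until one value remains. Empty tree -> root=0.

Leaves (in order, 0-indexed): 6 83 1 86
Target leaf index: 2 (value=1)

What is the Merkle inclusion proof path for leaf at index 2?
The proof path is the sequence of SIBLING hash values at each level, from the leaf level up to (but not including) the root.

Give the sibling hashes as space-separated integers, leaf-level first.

Answer: 86 269

Derivation:
L0 (leaves): [6, 83, 1, 86], target index=2
L1: h(6,83)=(6*31+83)%997=269 [pair 0] h(1,86)=(1*31+86)%997=117 [pair 1] -> [269, 117]
  Sibling for proof at L0: 86
L2: h(269,117)=(269*31+117)%997=480 [pair 0] -> [480]
  Sibling for proof at L1: 269
Root: 480
Proof path (sibling hashes from leaf to root): [86, 269]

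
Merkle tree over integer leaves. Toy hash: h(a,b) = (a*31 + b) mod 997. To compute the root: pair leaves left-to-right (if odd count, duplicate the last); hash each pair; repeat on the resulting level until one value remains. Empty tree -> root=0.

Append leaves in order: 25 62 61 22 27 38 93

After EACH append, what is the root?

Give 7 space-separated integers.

Answer: 25 837 980 941 987 342 449

Derivation:
After append 25 (leaves=[25]):
  L0: [25]
  root=25
After append 62 (leaves=[25, 62]):
  L0: [25, 62]
  L1: h(25,62)=(25*31+62)%997=837 -> [837]
  root=837
After append 61 (leaves=[25, 62, 61]):
  L0: [25, 62, 61]
  L1: h(25,62)=(25*31+62)%997=837 h(61,61)=(61*31+61)%997=955 -> [837, 955]
  L2: h(837,955)=(837*31+955)%997=980 -> [980]
  root=980
After append 22 (leaves=[25, 62, 61, 22]):
  L0: [25, 62, 61, 22]
  L1: h(25,62)=(25*31+62)%997=837 h(61,22)=(61*31+22)%997=916 -> [837, 916]
  L2: h(837,916)=(837*31+916)%997=941 -> [941]
  root=941
After append 27 (leaves=[25, 62, 61, 22, 27]):
  L0: [25, 62, 61, 22, 27]
  L1: h(25,62)=(25*31+62)%997=837 h(61,22)=(61*31+22)%997=916 h(27,27)=(27*31+27)%997=864 -> [837, 916, 864]
  L2: h(837,916)=(837*31+916)%997=941 h(864,864)=(864*31+864)%997=729 -> [941, 729]
  L3: h(941,729)=(941*31+729)%997=987 -> [987]
  root=987
After append 38 (leaves=[25, 62, 61, 22, 27, 38]):
  L0: [25, 62, 61, 22, 27, 38]
  L1: h(25,62)=(25*31+62)%997=837 h(61,22)=(61*31+22)%997=916 h(27,38)=(27*31+38)%997=875 -> [837, 916, 875]
  L2: h(837,916)=(837*31+916)%997=941 h(875,875)=(875*31+875)%997=84 -> [941, 84]
  L3: h(941,84)=(941*31+84)%997=342 -> [342]
  root=342
After append 93 (leaves=[25, 62, 61, 22, 27, 38, 93]):
  L0: [25, 62, 61, 22, 27, 38, 93]
  L1: h(25,62)=(25*31+62)%997=837 h(61,22)=(61*31+22)%997=916 h(27,38)=(27*31+38)%997=875 h(93,93)=(93*31+93)%997=982 -> [837, 916, 875, 982]
  L2: h(837,916)=(837*31+916)%997=941 h(875,982)=(875*31+982)%997=191 -> [941, 191]
  L3: h(941,191)=(941*31+191)%997=449 -> [449]
  root=449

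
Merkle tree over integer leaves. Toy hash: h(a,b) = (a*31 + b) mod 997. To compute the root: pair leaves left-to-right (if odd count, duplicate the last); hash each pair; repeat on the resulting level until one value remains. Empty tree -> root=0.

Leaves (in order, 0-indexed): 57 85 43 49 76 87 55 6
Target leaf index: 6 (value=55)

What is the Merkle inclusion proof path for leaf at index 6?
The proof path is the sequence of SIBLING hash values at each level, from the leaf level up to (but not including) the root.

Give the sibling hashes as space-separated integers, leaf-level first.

Answer: 6 449 968

Derivation:
L0 (leaves): [57, 85, 43, 49, 76, 87, 55, 6], target index=6
L1: h(57,85)=(57*31+85)%997=855 [pair 0] h(43,49)=(43*31+49)%997=385 [pair 1] h(76,87)=(76*31+87)%997=449 [pair 2] h(55,6)=(55*31+6)%997=714 [pair 3] -> [855, 385, 449, 714]
  Sibling for proof at L0: 6
L2: h(855,385)=(855*31+385)%997=968 [pair 0] h(449,714)=(449*31+714)%997=675 [pair 1] -> [968, 675]
  Sibling for proof at L1: 449
L3: h(968,675)=(968*31+675)%997=773 [pair 0] -> [773]
  Sibling for proof at L2: 968
Root: 773
Proof path (sibling hashes from leaf to root): [6, 449, 968]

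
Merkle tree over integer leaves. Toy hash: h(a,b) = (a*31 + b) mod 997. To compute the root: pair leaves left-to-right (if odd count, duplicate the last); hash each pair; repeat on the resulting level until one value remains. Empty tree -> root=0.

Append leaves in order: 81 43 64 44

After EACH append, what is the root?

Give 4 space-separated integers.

After append 81 (leaves=[81]):
  L0: [81]
  root=81
After append 43 (leaves=[81, 43]):
  L0: [81, 43]
  L1: h(81,43)=(81*31+43)%997=560 -> [560]
  root=560
After append 64 (leaves=[81, 43, 64]):
  L0: [81, 43, 64]
  L1: h(81,43)=(81*31+43)%997=560 h(64,64)=(64*31+64)%997=54 -> [560, 54]
  L2: h(560,54)=(560*31+54)%997=465 -> [465]
  root=465
After append 44 (leaves=[81, 43, 64, 44]):
  L0: [81, 43, 64, 44]
  L1: h(81,43)=(81*31+43)%997=560 h(64,44)=(64*31+44)%997=34 -> [560, 34]
  L2: h(560,34)=(560*31+34)%997=445 -> [445]
  root=445

Answer: 81 560 465 445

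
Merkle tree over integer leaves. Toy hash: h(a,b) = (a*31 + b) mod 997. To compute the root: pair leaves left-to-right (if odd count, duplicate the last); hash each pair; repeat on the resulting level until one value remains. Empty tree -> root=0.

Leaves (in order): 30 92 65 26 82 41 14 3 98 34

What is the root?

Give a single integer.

Answer: 830

Derivation:
L0: [30, 92, 65, 26, 82, 41, 14, 3, 98, 34]
L1: h(30,92)=(30*31+92)%997=25 h(65,26)=(65*31+26)%997=47 h(82,41)=(82*31+41)%997=589 h(14,3)=(14*31+3)%997=437 h(98,34)=(98*31+34)%997=81 -> [25, 47, 589, 437, 81]
L2: h(25,47)=(25*31+47)%997=822 h(589,437)=(589*31+437)%997=750 h(81,81)=(81*31+81)%997=598 -> [822, 750, 598]
L3: h(822,750)=(822*31+750)%997=310 h(598,598)=(598*31+598)%997=193 -> [310, 193]
L4: h(310,193)=(310*31+193)%997=830 -> [830]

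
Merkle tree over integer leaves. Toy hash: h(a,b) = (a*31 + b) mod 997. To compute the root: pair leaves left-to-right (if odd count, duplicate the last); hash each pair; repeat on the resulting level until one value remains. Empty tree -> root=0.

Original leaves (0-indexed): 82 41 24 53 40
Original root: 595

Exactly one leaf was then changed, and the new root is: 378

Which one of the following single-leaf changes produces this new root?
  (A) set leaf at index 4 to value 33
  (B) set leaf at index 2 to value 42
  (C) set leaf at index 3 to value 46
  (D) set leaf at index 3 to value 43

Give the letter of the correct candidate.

Original leaves: [82, 41, 24, 53, 40]
Target new root: 378
Try each candidate change and compute the resulting root:
Candidate A: set leaf[4] = 33 -> leaves = [82, 41, 24, 53, 33]
  L0: [82, 41, 24, 53, 33]
  L1: h(82,41)=(82*31+41)%997=589 h(24,53)=(24*31+53)%997=797 h(33,33)=(33*31+33)%997=59 -> [589, 797, 59]
  L2: h(589,797)=(589*31+797)%997=113 h(59,59)=(59*31+59)%997=891 -> [113, 891]
  L3: h(113,891)=(113*31+891)%997=406 -> [406]
  root = 406 != target 378
Candidate B: set leaf[2] = 42 -> leaves = [82, 41, 42, 53, 40]
  L0: [82, 41, 42, 53, 40]
  L1: h(82,41)=(82*31+41)%997=589 h(42,53)=(42*31+53)%997=358 h(40,40)=(40*31+40)%997=283 -> [589, 358, 283]
  L2: h(589,358)=(589*31+358)%997=671 h(283,283)=(283*31+283)%997=83 -> [671, 83]
  L3: h(671,83)=(671*31+83)%997=944 -> [944]
  root = 944 != target 378
Candidate C: set leaf[3] = 46 -> leaves = [82, 41, 24, 46, 40]
  L0: [82, 41, 24, 46, 40]
  L1: h(82,41)=(82*31+41)%997=589 h(24,46)=(24*31+46)%997=790 h(40,40)=(40*31+40)%997=283 -> [589, 790, 283]
  L2: h(589,790)=(589*31+790)%997=106 h(283,283)=(283*31+283)%997=83 -> [106, 83]
  L3: h(106,83)=(106*31+83)%997=378 -> [378]
  root = 378 == target 378  ** MATCH **
Candidate D: set leaf[3] = 43 -> leaves = [82, 41, 24, 43, 40]
  L0: [82, 41, 24, 43, 40]
  L1: h(82,41)=(82*31+41)%997=589 h(24,43)=(24*31+43)%997=787 h(40,40)=(40*31+40)%997=283 -> [589, 787, 283]
  L2: h(589,787)=(589*31+787)%997=103 h(283,283)=(283*31+283)%997=83 -> [103, 83]
  L3: h(103,83)=(103*31+83)%997=285 -> [285]
  root = 285 != target 378
Candidate C produces the target root.

Answer: C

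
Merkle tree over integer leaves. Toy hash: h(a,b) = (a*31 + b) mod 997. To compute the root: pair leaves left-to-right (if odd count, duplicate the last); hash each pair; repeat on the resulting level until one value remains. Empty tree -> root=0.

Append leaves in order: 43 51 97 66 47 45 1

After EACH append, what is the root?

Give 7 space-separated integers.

After append 43 (leaves=[43]):
  L0: [43]
  root=43
After append 51 (leaves=[43, 51]):
  L0: [43, 51]
  L1: h(43,51)=(43*31+51)%997=387 -> [387]
  root=387
After append 97 (leaves=[43, 51, 97]):
  L0: [43, 51, 97]
  L1: h(43,51)=(43*31+51)%997=387 h(97,97)=(97*31+97)%997=113 -> [387, 113]
  L2: h(387,113)=(387*31+113)%997=146 -> [146]
  root=146
After append 66 (leaves=[43, 51, 97, 66]):
  L0: [43, 51, 97, 66]
  L1: h(43,51)=(43*31+51)%997=387 h(97,66)=(97*31+66)%997=82 -> [387, 82]
  L2: h(387,82)=(387*31+82)%997=115 -> [115]
  root=115
After append 47 (leaves=[43, 51, 97, 66, 47]):
  L0: [43, 51, 97, 66, 47]
  L1: h(43,51)=(43*31+51)%997=387 h(97,66)=(97*31+66)%997=82 h(47,47)=(47*31+47)%997=507 -> [387, 82, 507]
  L2: h(387,82)=(387*31+82)%997=115 h(507,507)=(507*31+507)%997=272 -> [115, 272]
  L3: h(115,272)=(115*31+272)%997=846 -> [846]
  root=846
After append 45 (leaves=[43, 51, 97, 66, 47, 45]):
  L0: [43, 51, 97, 66, 47, 45]
  L1: h(43,51)=(43*31+51)%997=387 h(97,66)=(97*31+66)%997=82 h(47,45)=(47*31+45)%997=505 -> [387, 82, 505]
  L2: h(387,82)=(387*31+82)%997=115 h(505,505)=(505*31+505)%997=208 -> [115, 208]
  L3: h(115,208)=(115*31+208)%997=782 -> [782]
  root=782
After append 1 (leaves=[43, 51, 97, 66, 47, 45, 1]):
  L0: [43, 51, 97, 66, 47, 45, 1]
  L1: h(43,51)=(43*31+51)%997=387 h(97,66)=(97*31+66)%997=82 h(47,45)=(47*31+45)%997=505 h(1,1)=(1*31+1)%997=32 -> [387, 82, 505, 32]
  L2: h(387,82)=(387*31+82)%997=115 h(505,32)=(505*31+32)%997=732 -> [115, 732]
  L3: h(115,732)=(115*31+732)%997=309 -> [309]
  root=309

Answer: 43 387 146 115 846 782 309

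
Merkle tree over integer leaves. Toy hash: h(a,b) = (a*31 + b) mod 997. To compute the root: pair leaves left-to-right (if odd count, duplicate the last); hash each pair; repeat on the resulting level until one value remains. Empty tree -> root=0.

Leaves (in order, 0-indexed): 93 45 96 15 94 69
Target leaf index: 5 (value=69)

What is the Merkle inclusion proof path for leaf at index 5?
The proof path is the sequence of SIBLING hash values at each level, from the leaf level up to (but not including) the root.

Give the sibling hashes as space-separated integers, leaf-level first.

Answer: 94 989 41

Derivation:
L0 (leaves): [93, 45, 96, 15, 94, 69], target index=5
L1: h(93,45)=(93*31+45)%997=934 [pair 0] h(96,15)=(96*31+15)%997=0 [pair 1] h(94,69)=(94*31+69)%997=989 [pair 2] -> [934, 0, 989]
  Sibling for proof at L0: 94
L2: h(934,0)=(934*31+0)%997=41 [pair 0] h(989,989)=(989*31+989)%997=741 [pair 1] -> [41, 741]
  Sibling for proof at L1: 989
L3: h(41,741)=(41*31+741)%997=18 [pair 0] -> [18]
  Sibling for proof at L2: 41
Root: 18
Proof path (sibling hashes from leaf to root): [94, 989, 41]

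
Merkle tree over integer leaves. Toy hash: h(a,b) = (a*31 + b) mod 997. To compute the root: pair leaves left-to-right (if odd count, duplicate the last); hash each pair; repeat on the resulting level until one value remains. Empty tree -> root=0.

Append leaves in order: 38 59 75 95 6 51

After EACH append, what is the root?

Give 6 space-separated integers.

Answer: 38 240 867 887 740 186

Derivation:
After append 38 (leaves=[38]):
  L0: [38]
  root=38
After append 59 (leaves=[38, 59]):
  L0: [38, 59]
  L1: h(38,59)=(38*31+59)%997=240 -> [240]
  root=240
After append 75 (leaves=[38, 59, 75]):
  L0: [38, 59, 75]
  L1: h(38,59)=(38*31+59)%997=240 h(75,75)=(75*31+75)%997=406 -> [240, 406]
  L2: h(240,406)=(240*31+406)%997=867 -> [867]
  root=867
After append 95 (leaves=[38, 59, 75, 95]):
  L0: [38, 59, 75, 95]
  L1: h(38,59)=(38*31+59)%997=240 h(75,95)=(75*31+95)%997=426 -> [240, 426]
  L2: h(240,426)=(240*31+426)%997=887 -> [887]
  root=887
After append 6 (leaves=[38, 59, 75, 95, 6]):
  L0: [38, 59, 75, 95, 6]
  L1: h(38,59)=(38*31+59)%997=240 h(75,95)=(75*31+95)%997=426 h(6,6)=(6*31+6)%997=192 -> [240, 426, 192]
  L2: h(240,426)=(240*31+426)%997=887 h(192,192)=(192*31+192)%997=162 -> [887, 162]
  L3: h(887,162)=(887*31+162)%997=740 -> [740]
  root=740
After append 51 (leaves=[38, 59, 75, 95, 6, 51]):
  L0: [38, 59, 75, 95, 6, 51]
  L1: h(38,59)=(38*31+59)%997=240 h(75,95)=(75*31+95)%997=426 h(6,51)=(6*31+51)%997=237 -> [240, 426, 237]
  L2: h(240,426)=(240*31+426)%997=887 h(237,237)=(237*31+237)%997=605 -> [887, 605]
  L3: h(887,605)=(887*31+605)%997=186 -> [186]
  root=186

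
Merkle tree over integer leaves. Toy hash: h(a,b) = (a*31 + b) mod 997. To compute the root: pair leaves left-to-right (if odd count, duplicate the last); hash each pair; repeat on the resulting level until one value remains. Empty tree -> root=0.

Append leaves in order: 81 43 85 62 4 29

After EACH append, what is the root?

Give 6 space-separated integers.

After append 81 (leaves=[81]):
  L0: [81]
  root=81
After append 43 (leaves=[81, 43]):
  L0: [81, 43]
  L1: h(81,43)=(81*31+43)%997=560 -> [560]
  root=560
After append 85 (leaves=[81, 43, 85]):
  L0: [81, 43, 85]
  L1: h(81,43)=(81*31+43)%997=560 h(85,85)=(85*31+85)%997=726 -> [560, 726]
  L2: h(560,726)=(560*31+726)%997=140 -> [140]
  root=140
After append 62 (leaves=[81, 43, 85, 62]):
  L0: [81, 43, 85, 62]
  L1: h(81,43)=(81*31+43)%997=560 h(85,62)=(85*31+62)%997=703 -> [560, 703]
  L2: h(560,703)=(560*31+703)%997=117 -> [117]
  root=117
After append 4 (leaves=[81, 43, 85, 62, 4]):
  L0: [81, 43, 85, 62, 4]
  L1: h(81,43)=(81*31+43)%997=560 h(85,62)=(85*31+62)%997=703 h(4,4)=(4*31+4)%997=128 -> [560, 703, 128]
  L2: h(560,703)=(560*31+703)%997=117 h(128,128)=(128*31+128)%997=108 -> [117, 108]
  L3: h(117,108)=(117*31+108)%997=744 -> [744]
  root=744
After append 29 (leaves=[81, 43, 85, 62, 4, 29]):
  L0: [81, 43, 85, 62, 4, 29]
  L1: h(81,43)=(81*31+43)%997=560 h(85,62)=(85*31+62)%997=703 h(4,29)=(4*31+29)%997=153 -> [560, 703, 153]
  L2: h(560,703)=(560*31+703)%997=117 h(153,153)=(153*31+153)%997=908 -> [117, 908]
  L3: h(117,908)=(117*31+908)%997=547 -> [547]
  root=547

Answer: 81 560 140 117 744 547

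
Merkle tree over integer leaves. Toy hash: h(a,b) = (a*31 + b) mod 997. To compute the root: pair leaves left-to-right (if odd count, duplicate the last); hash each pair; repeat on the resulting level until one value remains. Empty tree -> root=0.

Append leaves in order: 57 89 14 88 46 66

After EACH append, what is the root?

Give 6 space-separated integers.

After append 57 (leaves=[57]):
  L0: [57]
  root=57
After append 89 (leaves=[57, 89]):
  L0: [57, 89]
  L1: h(57,89)=(57*31+89)%997=859 -> [859]
  root=859
After append 14 (leaves=[57, 89, 14]):
  L0: [57, 89, 14]
  L1: h(57,89)=(57*31+89)%997=859 h(14,14)=(14*31+14)%997=448 -> [859, 448]
  L2: h(859,448)=(859*31+448)%997=158 -> [158]
  root=158
After append 88 (leaves=[57, 89, 14, 88]):
  L0: [57, 89, 14, 88]
  L1: h(57,89)=(57*31+89)%997=859 h(14,88)=(14*31+88)%997=522 -> [859, 522]
  L2: h(859,522)=(859*31+522)%997=232 -> [232]
  root=232
After append 46 (leaves=[57, 89, 14, 88, 46]):
  L0: [57, 89, 14, 88, 46]
  L1: h(57,89)=(57*31+89)%997=859 h(14,88)=(14*31+88)%997=522 h(46,46)=(46*31+46)%997=475 -> [859, 522, 475]
  L2: h(859,522)=(859*31+522)%997=232 h(475,475)=(475*31+475)%997=245 -> [232, 245]
  L3: h(232,245)=(232*31+245)%997=458 -> [458]
  root=458
After append 66 (leaves=[57, 89, 14, 88, 46, 66]):
  L0: [57, 89, 14, 88, 46, 66]
  L1: h(57,89)=(57*31+89)%997=859 h(14,88)=(14*31+88)%997=522 h(46,66)=(46*31+66)%997=495 -> [859, 522, 495]
  L2: h(859,522)=(859*31+522)%997=232 h(495,495)=(495*31+495)%997=885 -> [232, 885]
  L3: h(232,885)=(232*31+885)%997=101 -> [101]
  root=101

Answer: 57 859 158 232 458 101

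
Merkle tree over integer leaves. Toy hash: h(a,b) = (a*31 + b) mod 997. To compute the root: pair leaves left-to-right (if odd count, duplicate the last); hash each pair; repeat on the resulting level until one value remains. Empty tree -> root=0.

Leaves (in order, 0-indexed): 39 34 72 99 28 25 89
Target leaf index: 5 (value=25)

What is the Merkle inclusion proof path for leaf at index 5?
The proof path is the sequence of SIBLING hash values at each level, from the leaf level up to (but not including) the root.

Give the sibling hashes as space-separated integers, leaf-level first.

Answer: 28 854 984

Derivation:
L0 (leaves): [39, 34, 72, 99, 28, 25, 89], target index=5
L1: h(39,34)=(39*31+34)%997=246 [pair 0] h(72,99)=(72*31+99)%997=337 [pair 1] h(28,25)=(28*31+25)%997=893 [pair 2] h(89,89)=(89*31+89)%997=854 [pair 3] -> [246, 337, 893, 854]
  Sibling for proof at L0: 28
L2: h(246,337)=(246*31+337)%997=984 [pair 0] h(893,854)=(893*31+854)%997=621 [pair 1] -> [984, 621]
  Sibling for proof at L1: 854
L3: h(984,621)=(984*31+621)%997=218 [pair 0] -> [218]
  Sibling for proof at L2: 984
Root: 218
Proof path (sibling hashes from leaf to root): [28, 854, 984]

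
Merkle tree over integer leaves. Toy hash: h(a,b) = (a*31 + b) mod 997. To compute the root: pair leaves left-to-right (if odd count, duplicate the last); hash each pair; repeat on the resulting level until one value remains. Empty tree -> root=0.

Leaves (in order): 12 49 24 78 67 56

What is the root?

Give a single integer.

Answer: 816

Derivation:
L0: [12, 49, 24, 78, 67, 56]
L1: h(12,49)=(12*31+49)%997=421 h(24,78)=(24*31+78)%997=822 h(67,56)=(67*31+56)%997=139 -> [421, 822, 139]
L2: h(421,822)=(421*31+822)%997=912 h(139,139)=(139*31+139)%997=460 -> [912, 460]
L3: h(912,460)=(912*31+460)%997=816 -> [816]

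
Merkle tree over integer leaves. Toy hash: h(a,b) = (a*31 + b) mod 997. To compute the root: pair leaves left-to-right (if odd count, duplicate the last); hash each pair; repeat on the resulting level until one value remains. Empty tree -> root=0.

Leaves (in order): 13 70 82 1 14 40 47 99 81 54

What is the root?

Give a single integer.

Answer: 448

Derivation:
L0: [13, 70, 82, 1, 14, 40, 47, 99, 81, 54]
L1: h(13,70)=(13*31+70)%997=473 h(82,1)=(82*31+1)%997=549 h(14,40)=(14*31+40)%997=474 h(47,99)=(47*31+99)%997=559 h(81,54)=(81*31+54)%997=571 -> [473, 549, 474, 559, 571]
L2: h(473,549)=(473*31+549)%997=257 h(474,559)=(474*31+559)%997=298 h(571,571)=(571*31+571)%997=326 -> [257, 298, 326]
L3: h(257,298)=(257*31+298)%997=289 h(326,326)=(326*31+326)%997=462 -> [289, 462]
L4: h(289,462)=(289*31+462)%997=448 -> [448]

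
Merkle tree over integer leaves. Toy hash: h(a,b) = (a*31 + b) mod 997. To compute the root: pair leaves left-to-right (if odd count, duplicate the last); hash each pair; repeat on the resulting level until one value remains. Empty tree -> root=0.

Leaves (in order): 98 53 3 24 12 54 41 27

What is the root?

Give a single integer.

Answer: 573

Derivation:
L0: [98, 53, 3, 24, 12, 54, 41, 27]
L1: h(98,53)=(98*31+53)%997=100 h(3,24)=(3*31+24)%997=117 h(12,54)=(12*31+54)%997=426 h(41,27)=(41*31+27)%997=301 -> [100, 117, 426, 301]
L2: h(100,117)=(100*31+117)%997=226 h(426,301)=(426*31+301)%997=546 -> [226, 546]
L3: h(226,546)=(226*31+546)%997=573 -> [573]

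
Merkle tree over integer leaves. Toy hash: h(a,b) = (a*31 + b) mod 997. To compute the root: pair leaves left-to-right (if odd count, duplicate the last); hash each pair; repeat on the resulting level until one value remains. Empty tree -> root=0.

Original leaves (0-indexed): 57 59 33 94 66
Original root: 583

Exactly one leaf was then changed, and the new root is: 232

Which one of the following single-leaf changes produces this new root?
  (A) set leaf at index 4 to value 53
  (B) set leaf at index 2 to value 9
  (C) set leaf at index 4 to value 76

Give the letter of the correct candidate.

Answer: A

Derivation:
Original leaves: [57, 59, 33, 94, 66]
Target new root: 232
Try each candidate change and compute the resulting root:
Candidate A: set leaf[4] = 53 -> leaves = [57, 59, 33, 94, 53]
  L0: [57, 59, 33, 94, 53]
  L1: h(57,59)=(57*31+59)%997=829 h(33,94)=(33*31+94)%997=120 h(53,53)=(53*31+53)%997=699 -> [829, 120, 699]
  L2: h(829,120)=(829*31+120)%997=894 h(699,699)=(699*31+699)%997=434 -> [894, 434]
  L3: h(894,434)=(894*31+434)%997=232 -> [232]
  root = 232 == target 232  ** MATCH **
Candidate B: set leaf[2] = 9 -> leaves = [57, 59, 9, 94, 66]
  L0: [57, 59, 9, 94, 66]
  L1: h(57,59)=(57*31+59)%997=829 h(9,94)=(9*31+94)%997=373 h(66,66)=(66*31+66)%997=118 -> [829, 373, 118]
  L2: h(829,373)=(829*31+373)%997=150 h(118,118)=(118*31+118)%997=785 -> [150, 785]
  L3: h(150,785)=(150*31+785)%997=450 -> [450]
  root = 450 != target 232
Candidate C: set leaf[4] = 76 -> leaves = [57, 59, 33, 94, 76]
  L0: [57, 59, 33, 94, 76]
  L1: h(57,59)=(57*31+59)%997=829 h(33,94)=(33*31+94)%997=120 h(76,76)=(76*31+76)%997=438 -> [829, 120, 438]
  L2: h(829,120)=(829*31+120)%997=894 h(438,438)=(438*31+438)%997=58 -> [894, 58]
  L3: h(894,58)=(894*31+58)%997=853 -> [853]
  root = 853 != target 232
Candidate A produces the target root.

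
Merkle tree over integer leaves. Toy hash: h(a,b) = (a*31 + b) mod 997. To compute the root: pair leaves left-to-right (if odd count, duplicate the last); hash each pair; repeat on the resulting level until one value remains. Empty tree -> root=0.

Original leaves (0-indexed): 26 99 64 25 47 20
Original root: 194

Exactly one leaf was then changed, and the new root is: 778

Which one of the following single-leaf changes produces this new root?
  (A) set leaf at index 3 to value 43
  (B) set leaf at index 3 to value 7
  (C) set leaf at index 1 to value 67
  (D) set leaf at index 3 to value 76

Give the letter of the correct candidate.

Original leaves: [26, 99, 64, 25, 47, 20]
Target new root: 778
Try each candidate change and compute the resulting root:
Candidate A: set leaf[3] = 43 -> leaves = [26, 99, 64, 43, 47, 20]
  L0: [26, 99, 64, 43, 47, 20]
  L1: h(26,99)=(26*31+99)%997=905 h(64,43)=(64*31+43)%997=33 h(47,20)=(47*31+20)%997=480 -> [905, 33, 480]
  L2: h(905,33)=(905*31+33)%997=172 h(480,480)=(480*31+480)%997=405 -> [172, 405]
  L3: h(172,405)=(172*31+405)%997=752 -> [752]
  root = 752 != target 778
Candidate B: set leaf[3] = 7 -> leaves = [26, 99, 64, 7, 47, 20]
  L0: [26, 99, 64, 7, 47, 20]
  L1: h(26,99)=(26*31+99)%997=905 h(64,7)=(64*31+7)%997=994 h(47,20)=(47*31+20)%997=480 -> [905, 994, 480]
  L2: h(905,994)=(905*31+994)%997=136 h(480,480)=(480*31+480)%997=405 -> [136, 405]
  L3: h(136,405)=(136*31+405)%997=633 -> [633]
  root = 633 != target 778
Candidate C: set leaf[1] = 67 -> leaves = [26, 67, 64, 25, 47, 20]
  L0: [26, 67, 64, 25, 47, 20]
  L1: h(26,67)=(26*31+67)%997=873 h(64,25)=(64*31+25)%997=15 h(47,20)=(47*31+20)%997=480 -> [873, 15, 480]
  L2: h(873,15)=(873*31+15)%997=159 h(480,480)=(480*31+480)%997=405 -> [159, 405]
  L3: h(159,405)=(159*31+405)%997=349 -> [349]
  root = 349 != target 778
Candidate D: set leaf[3] = 76 -> leaves = [26, 99, 64, 76, 47, 20]
  L0: [26, 99, 64, 76, 47, 20]
  L1: h(26,99)=(26*31+99)%997=905 h(64,76)=(64*31+76)%997=66 h(47,20)=(47*31+20)%997=480 -> [905, 66, 480]
  L2: h(905,66)=(905*31+66)%997=205 h(480,480)=(480*31+480)%997=405 -> [205, 405]
  L3: h(205,405)=(205*31+405)%997=778 -> [778]
  root = 778 == target 778  ** MATCH **
Candidate D produces the target root.

Answer: D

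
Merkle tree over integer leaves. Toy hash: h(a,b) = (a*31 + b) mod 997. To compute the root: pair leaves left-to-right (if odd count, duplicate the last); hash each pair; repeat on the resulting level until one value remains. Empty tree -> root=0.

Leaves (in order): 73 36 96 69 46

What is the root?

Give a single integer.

L0: [73, 36, 96, 69, 46]
L1: h(73,36)=(73*31+36)%997=305 h(96,69)=(96*31+69)%997=54 h(46,46)=(46*31+46)%997=475 -> [305, 54, 475]
L2: h(305,54)=(305*31+54)%997=536 h(475,475)=(475*31+475)%997=245 -> [536, 245]
L3: h(536,245)=(536*31+245)%997=909 -> [909]

Answer: 909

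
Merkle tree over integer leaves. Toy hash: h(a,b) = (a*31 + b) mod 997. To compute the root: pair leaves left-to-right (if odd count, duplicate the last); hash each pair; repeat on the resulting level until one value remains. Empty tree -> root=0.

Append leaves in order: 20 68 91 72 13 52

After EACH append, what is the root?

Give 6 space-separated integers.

Answer: 20 688 312 293 461 712

Derivation:
After append 20 (leaves=[20]):
  L0: [20]
  root=20
After append 68 (leaves=[20, 68]):
  L0: [20, 68]
  L1: h(20,68)=(20*31+68)%997=688 -> [688]
  root=688
After append 91 (leaves=[20, 68, 91]):
  L0: [20, 68, 91]
  L1: h(20,68)=(20*31+68)%997=688 h(91,91)=(91*31+91)%997=918 -> [688, 918]
  L2: h(688,918)=(688*31+918)%997=312 -> [312]
  root=312
After append 72 (leaves=[20, 68, 91, 72]):
  L0: [20, 68, 91, 72]
  L1: h(20,68)=(20*31+68)%997=688 h(91,72)=(91*31+72)%997=899 -> [688, 899]
  L2: h(688,899)=(688*31+899)%997=293 -> [293]
  root=293
After append 13 (leaves=[20, 68, 91, 72, 13]):
  L0: [20, 68, 91, 72, 13]
  L1: h(20,68)=(20*31+68)%997=688 h(91,72)=(91*31+72)%997=899 h(13,13)=(13*31+13)%997=416 -> [688, 899, 416]
  L2: h(688,899)=(688*31+899)%997=293 h(416,416)=(416*31+416)%997=351 -> [293, 351]
  L3: h(293,351)=(293*31+351)%997=461 -> [461]
  root=461
After append 52 (leaves=[20, 68, 91, 72, 13, 52]):
  L0: [20, 68, 91, 72, 13, 52]
  L1: h(20,68)=(20*31+68)%997=688 h(91,72)=(91*31+72)%997=899 h(13,52)=(13*31+52)%997=455 -> [688, 899, 455]
  L2: h(688,899)=(688*31+899)%997=293 h(455,455)=(455*31+455)%997=602 -> [293, 602]
  L3: h(293,602)=(293*31+602)%997=712 -> [712]
  root=712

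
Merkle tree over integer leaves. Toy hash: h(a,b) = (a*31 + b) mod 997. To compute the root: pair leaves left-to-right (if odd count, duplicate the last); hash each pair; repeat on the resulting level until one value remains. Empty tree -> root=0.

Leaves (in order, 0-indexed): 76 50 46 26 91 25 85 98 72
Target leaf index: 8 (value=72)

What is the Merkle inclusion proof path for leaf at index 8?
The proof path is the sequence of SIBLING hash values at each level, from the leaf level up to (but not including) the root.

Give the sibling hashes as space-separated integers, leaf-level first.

L0 (leaves): [76, 50, 46, 26, 91, 25, 85, 98, 72], target index=8
L1: h(76,50)=(76*31+50)%997=412 [pair 0] h(46,26)=(46*31+26)%997=455 [pair 1] h(91,25)=(91*31+25)%997=852 [pair 2] h(85,98)=(85*31+98)%997=739 [pair 3] h(72,72)=(72*31+72)%997=310 [pair 4] -> [412, 455, 852, 739, 310]
  Sibling for proof at L0: 72
L2: h(412,455)=(412*31+455)%997=266 [pair 0] h(852,739)=(852*31+739)%997=232 [pair 1] h(310,310)=(310*31+310)%997=947 [pair 2] -> [266, 232, 947]
  Sibling for proof at L1: 310
L3: h(266,232)=(266*31+232)%997=502 [pair 0] h(947,947)=(947*31+947)%997=394 [pair 1] -> [502, 394]
  Sibling for proof at L2: 947
L4: h(502,394)=(502*31+394)%997=4 [pair 0] -> [4]
  Sibling for proof at L3: 502
Root: 4
Proof path (sibling hashes from leaf to root): [72, 310, 947, 502]

Answer: 72 310 947 502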